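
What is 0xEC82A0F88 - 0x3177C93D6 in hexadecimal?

0xBB0AD7BB2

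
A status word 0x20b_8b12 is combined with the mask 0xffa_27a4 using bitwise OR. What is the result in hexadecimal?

OR each hex digit independently (no carries):
  2|f=f, 0|f=f, b|a=b, 8|2=a, b|7=f, 1|a=b, 2|4=6

0xffbafb6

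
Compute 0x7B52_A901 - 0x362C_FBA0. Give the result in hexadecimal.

Subtract column by column in base 16:
  1-0 → 1
  0-A → 6 (borrow)
  9-B-1 → D (borrow)
  A-F-1 → A (borrow)
  2-C-1 → 5 (borrow)
  5-2-1 → 2
  B-6 → 5
  7-3 → 4

0x4525AD61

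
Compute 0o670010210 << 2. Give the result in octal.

0o3340041040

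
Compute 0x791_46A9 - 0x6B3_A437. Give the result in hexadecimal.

0xDDA272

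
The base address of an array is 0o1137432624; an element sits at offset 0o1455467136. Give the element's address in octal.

Add column by column in base 8, right to left:
  4+6 = 2 carry 1
  2+3+1 = 6
  6+1 = 7
  2+7 = 1 carry 1
  3+6+1 = 2 carry 1
  4+4+1 = 1 carry 1
  7+5+1 = 5 carry 1
  3+5+1 = 1 carry 1
  1+4+1 = 6
  1+1 = 2

0o2615121762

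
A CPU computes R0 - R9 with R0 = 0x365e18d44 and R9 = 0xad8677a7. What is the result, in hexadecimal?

Subtract column by column in base 16:
  4-7 → d (borrow)
  4-a-1 → 9 (borrow)
  d-7-1 → 5
  8-7 → 1
  1-6 → b (borrow)
  e-8-1 → 5
  5-d → 8 (borrow)
  6-a-1 → b (borrow)
  3-0-1 → 2

0x2b85b159d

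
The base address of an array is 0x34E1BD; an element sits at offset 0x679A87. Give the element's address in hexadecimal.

0x9C7C44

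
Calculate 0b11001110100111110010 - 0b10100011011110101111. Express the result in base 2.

0b101011001001000011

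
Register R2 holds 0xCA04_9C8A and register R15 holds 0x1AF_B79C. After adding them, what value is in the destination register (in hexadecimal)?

Add column by column in base 16, right to left:
  A+C = 6 carry 1
  8+9+1 = 2 carry 1
  C+7+1 = 4 carry 1
  9+B+1 = 5 carry 1
  4+F+1 = 4 carry 1
  0+A+1 = B
  A+1 = B
  C+0 = C

0xCBB45426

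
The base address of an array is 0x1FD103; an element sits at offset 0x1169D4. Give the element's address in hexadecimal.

0x313AD7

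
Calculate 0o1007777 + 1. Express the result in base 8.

The trailing 4 digits are 7 (max in base 8), so adding 1 cascades: they roll to 0 and the next digit up increments.

0o1010000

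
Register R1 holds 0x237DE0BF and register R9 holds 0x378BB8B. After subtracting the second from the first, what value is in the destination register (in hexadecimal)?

Subtract column by column in base 16:
  F-B → 4
  B-8 → 3
  0-B → 5 (borrow)
  E-B-1 → 2
  D-8 → 5
  7-7 → 0
  3-3 → 0
  2-0 → 2

0x20052534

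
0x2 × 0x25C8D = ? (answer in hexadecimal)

Multiply each base-16 digit by 2, carrying:
  D×2 = 26 → write A carry 1
  8×2+1 = 17 → write 1 carry 1
  C×2+1 = 25 → write 9 carry 1
  5×2+1 = 11 → write B
  2×2 = 4 → write 4

0x4B91A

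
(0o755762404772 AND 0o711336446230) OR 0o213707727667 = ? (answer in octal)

0o755762404772 AND 0o711336446230 = 0o711322404230.
Then OR with 0o213707727667.

0o713727727677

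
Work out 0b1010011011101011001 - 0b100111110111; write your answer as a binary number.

0b1010010110101100010

Subtract column by column in base 2:
  1-1 → 0
  0-1 → 1 (borrow)
  0-1-1 → 0 (borrow)
  1-0-1 → 0
  1-1 → 0
  0-1 → 1 (borrow)
  1-1-1 → 1 (borrow)
  0-1-1 → 0 (borrow)
  1-1-1 → 1 (borrow)
  1-0-1 → 0
  1-0 → 1
  0-1 → 1 (borrow)
  1-0-1 → 0
  1-0 → 1
  0-0 → 0
  0-0 → 0
  1-0 → 1
  0-0 → 0
  1-0 → 1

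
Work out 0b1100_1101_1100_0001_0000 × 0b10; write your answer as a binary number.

0b110011011100000100000

Multiply each base-2 digit by 2, carrying:
  0×2 = 0 → write 0
  0×2 = 0 → write 0
  0×2 = 0 → write 0
  0×2 = 0 → write 0
  1×2 = 2 → write 0 carry 1
  0×2+1 = 1 → write 1
  0×2 = 0 → write 0
  0×2 = 0 → write 0
  0×2 = 0 → write 0
  0×2 = 0 → write 0
  1×2 = 2 → write 0 carry 1
  1×2+1 = 3 → write 1 carry 1
  1×2+1 = 3 → write 1 carry 1
  0×2+1 = 1 → write 1
  1×2 = 2 → write 0 carry 1
  1×2+1 = 3 → write 1 carry 1
  0×2+1 = 1 → write 1
  0×2 = 0 → write 0
  1×2 = 2 → write 0 carry 1
  1×2+1 = 3 → write 1 carry 1
  remaining carry: 1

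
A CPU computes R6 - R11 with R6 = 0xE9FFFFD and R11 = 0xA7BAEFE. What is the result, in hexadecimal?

0x42450FF

Subtract column by column in base 16:
  D-E → F (borrow)
  F-F-1 → F (borrow)
  F-E-1 → 0
  F-A → 5
  F-B → 4
  9-7 → 2
  E-A → 4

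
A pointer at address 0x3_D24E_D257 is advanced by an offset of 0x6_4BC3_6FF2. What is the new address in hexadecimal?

0xA1E124249

Add column by column in base 16, right to left:
  7+2 = 9
  5+F = 4 carry 1
  2+F+1 = 2 carry 1
  D+6+1 = 4 carry 1
  E+3+1 = 2 carry 1
  4+C+1 = 1 carry 1
  2+B+1 = E
  D+4 = 1 carry 1
  3+6+1 = A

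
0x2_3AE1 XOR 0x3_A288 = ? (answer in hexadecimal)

XOR each hex digit independently (no carries):
  2^3=1, 3^A=9, A^2=8, E^8=6, 1^8=9

0x19869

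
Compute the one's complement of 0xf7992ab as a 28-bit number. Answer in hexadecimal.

0x0866d54

Each hex digit d becomes f−d:
  f→0, 7→8, 9→6, 9→6, 2→d, a→5, b→4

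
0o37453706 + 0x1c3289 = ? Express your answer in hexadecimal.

0x9a8a4f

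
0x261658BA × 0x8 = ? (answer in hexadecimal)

0x130B2C5D0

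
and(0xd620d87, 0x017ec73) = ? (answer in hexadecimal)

AND each hex digit independently (no carries):
  d&0=0, 6&1=0, 2&7=2, 0&e=0, d&c=c, 8&7=0, 7&3=3

0x0020c03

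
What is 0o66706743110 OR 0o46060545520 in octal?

OR each oct digit independently (no carries):
  6|4=6, 6|6=6, 7|0=7, 0|6=6, 6|0=6, 7|5=7, 4|4=4, 3|5=7, 1|5=5, 1|2=3, 0|0=0

0o66766747530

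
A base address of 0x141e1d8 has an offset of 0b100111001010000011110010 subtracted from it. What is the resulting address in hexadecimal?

0b100111001010000011110010 = 0x9ca0f2 in hexadecimal.
Subtract column by column in base 16:
  8-2 → 6
  d-f → e (borrow)
  1-0-1 → 0
  e-a → 4
  1-c → 5 (borrow)
  4-9-1 → a (borrow)
  1-0-1 → 0

0xa540e6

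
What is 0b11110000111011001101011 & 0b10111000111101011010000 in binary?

AND bit by bit (1 only where both bits are 1):
  11110000111011001101011
& 10111000111101011010000
= 10110000111001001000000

0b10110000111001001000000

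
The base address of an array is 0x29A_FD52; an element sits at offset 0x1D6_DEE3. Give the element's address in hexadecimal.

Add column by column in base 16, right to left:
  2+3 = 5
  5+E = 3 carry 1
  D+E+1 = C carry 1
  F+D+1 = D carry 1
  A+6+1 = 1 carry 1
  9+D+1 = 7 carry 1
  2+1+1 = 4

0x471DC35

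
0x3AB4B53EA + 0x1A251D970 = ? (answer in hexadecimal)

0x54D9D2D5A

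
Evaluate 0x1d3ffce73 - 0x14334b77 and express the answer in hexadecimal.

0x1bfcc82fc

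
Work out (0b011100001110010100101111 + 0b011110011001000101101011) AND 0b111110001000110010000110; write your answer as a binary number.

0b111010000000010010000010

Add column by column in base 2, right to left:
  1+1 = 0 carry 1
  1+1+1 = 1 carry 1
  1+0+1 = 0 carry 1
  1+1+1 = 1 carry 1
  0+0+1 = 1
  1+1 = 0 carry 1
  0+1+1 = 0 carry 1
  0+0+1 = 1
  1+1 = 0 carry 1
  0+0+1 = 1
  1+0 = 1
  0+0 = 0
  0+1 = 1
  1+0 = 1
  1+0 = 1
  1+1 = 0 carry 1
  0+1+1 = 0 carry 1
  0+0+1 = 1
  0+0 = 0
  0+1 = 1
  1+1 = 0 carry 1
  1+1+1 = 1 carry 1
  1+1+1 = 1 carry 1
  final carry 1
Sum = 0b111010100111011010011010; now AND with 0b111110001000110010000110:
  111010100111011010011010
& 111110001000110010000110
= 111010000000010010000010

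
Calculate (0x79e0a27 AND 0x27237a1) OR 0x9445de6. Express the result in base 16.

0x79e0a27 AND 0x27237a1 = 0x2120221.
Then OR with 0x9445de6.

0xb565fe7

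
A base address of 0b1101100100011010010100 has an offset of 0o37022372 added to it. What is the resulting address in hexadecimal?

0xB26B8E

0b1101100100011010010100 = 0x364694 in hexadecimal.
0o37022372 = 0x7C24FA in hexadecimal.
Add column by column in base 16, right to left:
  4+A = E
  9+F = 8 carry 1
  6+4+1 = B
  4+2 = 6
  6+C = 2 carry 1
  3+7+1 = B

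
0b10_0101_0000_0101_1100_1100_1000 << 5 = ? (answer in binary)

0b1001010000010111001100100000000

Left shift by 5: append 5 zero bits.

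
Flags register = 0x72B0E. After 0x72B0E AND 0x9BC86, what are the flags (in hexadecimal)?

AND each hex digit independently (no carries):
  7&9=1, 2&B=2, B&C=8, 0&8=0, E&6=6

0x12806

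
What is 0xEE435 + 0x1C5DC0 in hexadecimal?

0x2B41F5

Add column by column in base 16, right to left:
  5+0 = 5
  3+C = F
  4+D = 1 carry 1
  E+5+1 = 4 carry 1
  E+C+1 = B carry 1
  0+1+1 = 2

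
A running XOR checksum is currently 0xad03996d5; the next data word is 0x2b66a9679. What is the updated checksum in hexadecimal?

0x8665300ac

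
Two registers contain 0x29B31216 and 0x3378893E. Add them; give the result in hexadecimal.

0x5D2B9B54

Add column by column in base 16, right to left:
  6+E = 4 carry 1
  1+3+1 = 5
  2+9 = B
  1+8 = 9
  3+8 = B
  B+7 = 2 carry 1
  9+3+1 = D
  2+3 = 5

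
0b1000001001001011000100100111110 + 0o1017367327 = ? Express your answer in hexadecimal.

0x49637815

0b1000001001001011000100100111110 = 0x4125893e in hexadecimal.
0o1017367327 = 0x83deed7 in hexadecimal.
Add column by column in base 16, right to left:
  e+7 = 5 carry 1
  3+d+1 = 1 carry 1
  9+e+1 = 8 carry 1
  8+e+1 = 7 carry 1
  5+d+1 = 3 carry 1
  2+3+1 = 6
  1+8 = 9
  4+0 = 4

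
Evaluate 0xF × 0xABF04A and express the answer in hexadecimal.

0xA131456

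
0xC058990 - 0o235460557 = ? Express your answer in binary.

0b1001100011110010100000100001

0xC058990 = 0b1100000001011000100110010000 in binary.
0o235460557 = 0b10011101100110000101101111 in binary.
Subtract column by column in base 2:
  0-1 → 1 (borrow)
  0-1-1 → 0 (borrow)
  0-1-1 → 0 (borrow)
  0-1-1 → 0 (borrow)
  1-0-1 → 0
  0-1 → 1 (borrow)
  0-1-1 → 0 (borrow)
  1-0-1 → 0
  1-1 → 0
  0-0 → 0
  0-0 → 0
  1-0 → 1
  0-0 → 0
  0-1 → 1 (borrow)
  0-1-1 → 0 (borrow)
  1-0-1 → 0
  1-0 → 1
  0-1 → 1 (borrow)
  1-1-1 → 1 (borrow)
  0-0-1 → 1 (borrow)
  0-1-1 → 0 (borrow)
  0-1-1 → 0 (borrow)
  0-1-1 → 0 (borrow)
  0-0-1 → 1 (borrow)
  0-0-1 → 1 (borrow)
  0-1-1 → 0 (borrow)
  1-0-1 → 0
  1-0 → 1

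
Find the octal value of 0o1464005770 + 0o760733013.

0o2444741003

Add column by column in base 8, right to left:
  0+3 = 3
  7+1 = 0 carry 1
  7+0+1 = 0 carry 1
  5+3+1 = 1 carry 1
  0+3+1 = 4
  0+7 = 7
  4+0 = 4
  6+6 = 4 carry 1
  4+7+1 = 4 carry 1
  1+0+1 = 2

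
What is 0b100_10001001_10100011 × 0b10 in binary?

Multiply each base-2 digit by 2, carrying:
  1×2 = 2 → write 0 carry 1
  1×2+1 = 3 → write 1 carry 1
  0×2+1 = 1 → write 1
  0×2 = 0 → write 0
  0×2 = 0 → write 0
  1×2 = 2 → write 0 carry 1
  0×2+1 = 1 → write 1
  1×2 = 2 → write 0 carry 1
  1×2+1 = 3 → write 1 carry 1
  0×2+1 = 1 → write 1
  0×2 = 0 → write 0
  1×2 = 2 → write 0 carry 1
  0×2+1 = 1 → write 1
  0×2 = 0 → write 0
  0×2 = 0 → write 0
  1×2 = 2 → write 0 carry 1
  0×2+1 = 1 → write 1
  0×2 = 0 → write 0
  1×2 = 2 → write 0 carry 1
  remaining carry: 1

0b10010001001101000110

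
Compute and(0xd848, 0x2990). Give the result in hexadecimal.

AND each hex digit independently (no carries):
  d&2=0, 8&9=8, 4&9=0, 8&0=0

0x0800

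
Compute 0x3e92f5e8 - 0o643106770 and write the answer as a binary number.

0b111000000001100110011111110000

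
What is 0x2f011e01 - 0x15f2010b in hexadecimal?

0x190f1cf6

Subtract column by column in base 16:
  1-b → 6 (borrow)
  0-0-1 → f (borrow)
  e-1-1 → c
  1-0 → 1
  1-2 → f (borrow)
  0-f-1 → 0 (borrow)
  f-5-1 → 9
  2-1 → 1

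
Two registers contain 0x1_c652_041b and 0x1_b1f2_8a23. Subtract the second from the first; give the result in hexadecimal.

0x145f79f8

Subtract column by column in base 16:
  b-3 → 8
  1-2 → f (borrow)
  4-a-1 → 9 (borrow)
  0-8-1 → 7 (borrow)
  2-2-1 → f (borrow)
  5-f-1 → 5 (borrow)
  6-1-1 → 4
  c-b → 1
  1-1 → 0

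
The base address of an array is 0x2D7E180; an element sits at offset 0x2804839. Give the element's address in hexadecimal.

Add column by column in base 16, right to left:
  0+9 = 9
  8+3 = B
  1+8 = 9
  E+4 = 2 carry 1
  7+0+1 = 8
  D+8 = 5 carry 1
  2+2+1 = 5

0x55829B9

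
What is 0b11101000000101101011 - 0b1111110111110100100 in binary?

Subtract column by column in base 2:
  1-0 → 1
  1-0 → 1
  0-1 → 1 (borrow)
  1-0-1 → 0
  0-0 → 0
  1-1 → 0
  1-0 → 1
  0-1 → 1 (borrow)
  1-1-1 → 1 (borrow)
  0-1-1 → 0 (borrow)
  0-1-1 → 0 (borrow)
  0-1-1 → 0 (borrow)
  0-0-1 → 1 (borrow)
  0-1-1 → 0 (borrow)
  0-1-1 → 0 (borrow)
  1-1-1 → 1 (borrow)
  0-1-1 → 0 (borrow)
  1-1-1 → 1 (borrow)
  1-1-1 → 1 (borrow)
  1-0-1 → 0

0b1101001000111000111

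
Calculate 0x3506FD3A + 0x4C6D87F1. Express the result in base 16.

0x8174852B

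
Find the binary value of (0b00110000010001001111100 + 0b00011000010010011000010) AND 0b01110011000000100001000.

0b1000000000000100001000

Add column by column in base 2, right to left:
  0+0 = 0
  0+1 = 1
  1+0 = 1
  1+0 = 1
  1+0 = 1
  1+0 = 1
  1+1 = 0 carry 1
  0+1+1 = 0 carry 1
  0+0+1 = 1
  1+0 = 1
  0+1 = 1
  0+0 = 0
  0+0 = 0
  1+1 = 0 carry 1
  0+0+1 = 1
  0+0 = 0
  0+0 = 0
  0+0 = 0
  0+1 = 1
  1+1 = 0 carry 1
  1+0+1 = 0 carry 1
  final carry 1
Sum = 0b1001000100011100111110; now AND with 0b01110011000000100001000:
  01001000100011100111110
& 01110011000000100001000
= 01000000000000100001000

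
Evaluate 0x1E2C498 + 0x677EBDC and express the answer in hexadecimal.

Add column by column in base 16, right to left:
  8+C = 4 carry 1
  9+D+1 = 7 carry 1
  4+B+1 = 0 carry 1
  C+E+1 = B carry 1
  2+7+1 = A
  E+7 = 5 carry 1
  1+6+1 = 8

0x85AB074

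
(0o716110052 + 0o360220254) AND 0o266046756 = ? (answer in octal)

Add column by column in base 8, right to left:
  2+4 = 6
  5+5 = 2 carry 1
  0+2+1 = 3
  0+0 = 0
  1+2 = 3
  1+2 = 3
  6+0 = 6
  1+6 = 7
  7+3 = 2 carry 1
  final carry 1
Sum = 0o1276330326; now AND with 0o266046756:
  1&0=0, 2&2=2, 7&6=6, 6&6=6, 3&0=0, 3&4=0, 0&6=0, 3&7=3, 2&5=0, 6&6=6

0o266000306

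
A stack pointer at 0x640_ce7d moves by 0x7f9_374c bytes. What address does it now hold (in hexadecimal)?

0xe3a05c9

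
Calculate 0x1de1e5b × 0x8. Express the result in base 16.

Multiply each base-16 digit by 8, carrying:
  b×8 = 88 → write 8 carry 5
  5×8+5 = 45 → write d carry 2
  e×8+2 = 114 → write 2 carry 7
  1×8+7 = 15 → write f
  e×8 = 112 → write 0 carry 7
  d×8+7 = 111 → write f carry 6
  1×8+6 = 14 → write e

0xef0f2d8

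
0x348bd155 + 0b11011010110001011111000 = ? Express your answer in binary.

0x348bd155 = 0b110100100010111101000101010101 in binary.
Add column by column in base 2, right to left:
  1+0 = 1
  0+0 = 0
  1+0 = 1
  0+1 = 1
  1+1 = 0 carry 1
  0+1+1 = 0 carry 1
  1+1+1 = 1 carry 1
  0+1+1 = 0 carry 1
  1+0+1 = 0 carry 1
  0+1+1 = 0 carry 1
  0+0+1 = 1
  0+0 = 0
  1+0 = 1
  0+1 = 1
  1+1 = 0 carry 1
  1+0+1 = 0 carry 1
  1+1+1 = 1 carry 1
  1+0+1 = 0 carry 1
  0+1+1 = 0 carry 1
  1+1+1 = 1 carry 1
  0+0+1 = 1
  0+1 = 1
  0+1 = 1
  1+0 = 1
  0+0 = 0
  0+0 = 0
  1+0 = 1
  0+0 = 0
  1+0 = 1
  1+0 = 1

0b110100111110010011010001001101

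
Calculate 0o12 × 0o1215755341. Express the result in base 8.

0o14613506312

Multiply each base-8 digit by 10, carrying:
  1×10 = 10 → write 2 carry 1
  4×10+1 = 41 → write 1 carry 5
  3×10+5 = 35 → write 3 carry 4
  5×10+4 = 54 → write 6 carry 6
  5×10+6 = 56 → write 0 carry 7
  7×10+7 = 77 → write 5 carry 9
  5×10+9 = 59 → write 3 carry 7
  1×10+7 = 17 → write 1 carry 2
  2×10+2 = 22 → write 6 carry 2
  1×10+2 = 12 → write 4 carry 1
  remaining carry: 1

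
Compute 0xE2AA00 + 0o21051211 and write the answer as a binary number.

0xE2AA00 = 0b111000101010101000000000 in binary.
0o21051211 = 0b10001000101001010001001 in binary.
Add column by column in base 2, right to left:
  0+1 = 1
  0+0 = 0
  0+0 = 0
  0+1 = 1
  0+0 = 0
  0+0 = 0
  0+0 = 0
  0+1 = 1
  0+0 = 0
  1+1 = 0 carry 1
  0+0+1 = 1
  1+0 = 1
  0+1 = 1
  1+0 = 1
  0+1 = 1
  1+0 = 1
  0+0 = 0
  1+0 = 1
  0+1 = 1
  0+0 = 0
  0+0 = 0
  1+0 = 1
  1+1 = 0 carry 1
  1+0+1 = 0 carry 1
  final carry 1

0b1001001101111110010001001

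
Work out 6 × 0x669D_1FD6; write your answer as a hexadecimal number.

0x267AEBF04

Multiply each base-16 digit by 6, carrying:
  6×6 = 36 → write 4 carry 2
  D×6+2 = 80 → write 0 carry 5
  F×6+5 = 95 → write F carry 5
  1×6+5 = 11 → write B
  D×6 = 78 → write E carry 4
  9×6+4 = 58 → write A carry 3
  6×6+3 = 39 → write 7 carry 2
  6×6+2 = 38 → write 6 carry 2
  remaining carry: 2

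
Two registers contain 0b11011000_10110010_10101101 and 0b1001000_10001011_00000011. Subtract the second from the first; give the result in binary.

Subtract column by column in base 2:
  1-1 → 0
  0-1 → 1 (borrow)
  1-0-1 → 0
  1-0 → 1
  0-0 → 0
  1-0 → 1
  0-0 → 0
  1-0 → 1
  0-1 → 1 (borrow)
  1-1-1 → 1 (borrow)
  0-0-1 → 1 (borrow)
  0-1-1 → 0 (borrow)
  1-0-1 → 0
  1-0 → 1
  0-0 → 0
  1-1 → 0
  0-0 → 0
  0-0 → 0
  0-0 → 0
  1-1 → 0
  1-0 → 1
  0-0 → 0
  1-1 → 0
  1-0 → 1

0b100100000010011110101010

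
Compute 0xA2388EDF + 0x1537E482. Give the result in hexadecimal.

0xB7707361

Add column by column in base 16, right to left:
  F+2 = 1 carry 1
  D+8+1 = 6 carry 1
  E+4+1 = 3 carry 1
  8+E+1 = 7 carry 1
  8+7+1 = 0 carry 1
  3+3+1 = 7
  2+5 = 7
  A+1 = B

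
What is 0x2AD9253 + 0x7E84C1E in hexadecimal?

0xA95DE71

Add column by column in base 16, right to left:
  3+E = 1 carry 1
  5+1+1 = 7
  2+C = E
  9+4 = D
  D+8 = 5 carry 1
  A+E+1 = 9 carry 1
  2+7+1 = A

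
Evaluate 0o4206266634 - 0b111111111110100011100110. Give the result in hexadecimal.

0o4206266634 = 0x22196D9C in hexadecimal.
0b111111111110100011100110 = 0xFFE8E6 in hexadecimal.
Subtract column by column in base 16:
  C-6 → 6
  9-E → B (borrow)
  D-8-1 → 4
  6-E → 8 (borrow)
  9-F-1 → 9 (borrow)
  1-F-1 → 1 (borrow)
  2-0-1 → 1
  2-0 → 2

0x211984B6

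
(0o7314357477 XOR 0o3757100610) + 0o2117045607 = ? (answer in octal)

0o6562325076

First 0o7314357477 XOR 0o3757100610 = 0o4443257267.
Add column by column in base 8, right to left:
  7+7 = 6 carry 1
  6+0+1 = 7
  2+6 = 0 carry 1
  7+5+1 = 5 carry 1
  5+4+1 = 2 carry 1
  2+0+1 = 3
  3+7 = 2 carry 1
  4+1+1 = 6
  4+1 = 5
  4+2 = 6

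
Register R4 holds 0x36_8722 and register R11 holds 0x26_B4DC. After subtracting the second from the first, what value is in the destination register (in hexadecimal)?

0xFD246

Subtract column by column in base 16:
  2-C → 6 (borrow)
  2-D-1 → 4 (borrow)
  7-4-1 → 2
  8-B → D (borrow)
  6-6-1 → F (borrow)
  3-2-1 → 0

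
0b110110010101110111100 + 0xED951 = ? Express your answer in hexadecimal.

0b110110010101110111100 = 0x1B2BBC in hexadecimal.
Add column by column in base 16, right to left:
  C+1 = D
  B+5 = 0 carry 1
  B+9+1 = 5 carry 1
  2+D+1 = 0 carry 1
  B+E+1 = A carry 1
  1+0+1 = 2

0x2A050D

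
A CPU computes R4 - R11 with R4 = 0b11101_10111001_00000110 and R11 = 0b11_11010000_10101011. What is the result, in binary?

0b110011110100001011011

Subtract column by column in base 2:
  0-1 → 1 (borrow)
  1-1-1 → 1 (borrow)
  1-0-1 → 0
  0-1 → 1 (borrow)
  0-0-1 → 1 (borrow)
  0-1-1 → 0 (borrow)
  0-0-1 → 1 (borrow)
  0-1-1 → 0 (borrow)
  1-0-1 → 0
  0-0 → 0
  0-0 → 0
  1-0 → 1
  1-1 → 0
  1-0 → 1
  0-1 → 1 (borrow)
  1-1-1 → 1 (borrow)
  1-1-1 → 1 (borrow)
  0-1-1 → 0 (borrow)
  1-0-1 → 0
  1-0 → 1
  1-0 → 1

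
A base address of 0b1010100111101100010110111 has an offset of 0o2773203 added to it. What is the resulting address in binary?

0o2773203 = 0b10111111011010000011 in binary.
Add column by column in base 2, right to left:
  1+1 = 0 carry 1
  1+1+1 = 1 carry 1
  1+0+1 = 0 carry 1
  0+0+1 = 1
  1+0 = 1
  1+0 = 1
  0+0 = 0
  1+1 = 0 carry 1
  0+0+1 = 1
  0+1 = 1
  0+1 = 1
  1+0 = 1
  1+1 = 0 carry 1
  0+1+1 = 0 carry 1
  1+1+1 = 1 carry 1
  1+1+1 = 1 carry 1
  1+1+1 = 1 carry 1
  1+1+1 = 1 carry 1
  0+0+1 = 1
  0+1 = 1
  1+0 = 1
  0+0 = 0
  1+0 = 1
  0+0 = 0
  1+0 = 1

0b1010111111100111100111010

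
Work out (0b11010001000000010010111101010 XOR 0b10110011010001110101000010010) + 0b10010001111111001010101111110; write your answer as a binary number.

First 0b11010001000000010010111101010 XOR 0b10110011010001110101000010010 = 0b01100010010001100111111111000.
Add column by column in base 2, right to left:
  0+0 = 0
  0+1 = 1
  0+1 = 1
  1+1 = 0 carry 1
  1+1+1 = 1 carry 1
  1+1+1 = 1 carry 1
  1+1+1 = 1 carry 1
  1+0+1 = 0 carry 1
  1+1+1 = 1 carry 1
  1+0+1 = 0 carry 1
  1+1+1 = 1 carry 1
  1+0+1 = 0 carry 1
  0+1+1 = 0 carry 1
  0+0+1 = 1
  1+0 = 1
  1+1 = 0 carry 1
  0+1+1 = 0 carry 1
  0+1+1 = 0 carry 1
  0+1+1 = 0 carry 1
  1+1+1 = 1 carry 1
  0+1+1 = 0 carry 1
  0+1+1 = 0 carry 1
  1+0+1 = 0 carry 1
  0+0+1 = 1
  0+0 = 0
  0+1 = 1
  1+0 = 1
  1+0 = 1
  0+1 = 1

0b11110100010000110010101110110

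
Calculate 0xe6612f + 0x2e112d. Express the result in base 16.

0x114725c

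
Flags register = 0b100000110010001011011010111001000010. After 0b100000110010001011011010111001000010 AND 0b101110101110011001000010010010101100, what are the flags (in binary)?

0b100000100010001001000010010000000000

AND bit by bit (1 only where both bits are 1):
  100000110010001011011010111001000010
& 101110101110011001000010010010101100
= 100000100010001001000010010000000000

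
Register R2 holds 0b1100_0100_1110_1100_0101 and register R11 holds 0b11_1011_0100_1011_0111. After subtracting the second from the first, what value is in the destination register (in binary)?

Subtract column by column in base 2:
  1-1 → 0
  0-1 → 1 (borrow)
  1-1-1 → 1 (borrow)
  0-0-1 → 1 (borrow)
  0-1-1 → 0 (borrow)
  0-1-1 → 0 (borrow)
  1-0-1 → 0
  1-1 → 0
  0-0 → 0
  1-0 → 1
  1-1 → 0
  1-0 → 1
  0-1 → 1 (borrow)
  0-1-1 → 0 (borrow)
  1-0-1 → 0
  0-1 → 1 (borrow)
  0-1-1 → 0 (borrow)
  0-1-1 → 0 (borrow)
  1-0-1 → 0
  1-0 → 1

0b10001001101000001110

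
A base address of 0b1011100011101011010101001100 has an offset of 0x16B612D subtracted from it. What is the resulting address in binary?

0b1010001000110101010000011111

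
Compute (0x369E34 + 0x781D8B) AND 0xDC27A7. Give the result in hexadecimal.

0x8C23A7

Add column by column in base 16, right to left:
  4+B = F
  3+8 = B
  E+D = B carry 1
  9+1+1 = B
  6+8 = E
  3+7 = A
Sum = 0xAEBBBF; now AND with 0xDC27A7:
  A&D=8, E&C=C, B&2=2, B&7=3, B&A=A, F&7=7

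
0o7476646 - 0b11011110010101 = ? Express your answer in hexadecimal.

0o7476646 = 0x1E7DA6 in hexadecimal.
0b11011110010101 = 0x3795 in hexadecimal.
Subtract column by column in base 16:
  6-5 → 1
  A-9 → 1
  D-7 → 6
  7-3 → 4
  E-0 → E
  1-0 → 1

0x1E4611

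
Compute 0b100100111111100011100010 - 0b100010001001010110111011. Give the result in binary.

Subtract column by column in base 2:
  0-1 → 1 (borrow)
  1-1-1 → 1 (borrow)
  0-0-1 → 1 (borrow)
  0-1-1 → 0 (borrow)
  0-1-1 → 0 (borrow)
  1-1-1 → 1 (borrow)
  1-0-1 → 0
  1-1 → 0
  0-1 → 1 (borrow)
  0-0-1 → 1 (borrow)
  0-1-1 → 0 (borrow)
  1-0-1 → 0
  1-1 → 0
  1-0 → 1
  1-0 → 1
  1-1 → 0
  1-0 → 1
  1-0 → 1
  0-0 → 0
  0-1 → 1 (borrow)
  1-0-1 → 0
  0-0 → 0
  0-0 → 0
  1-1 → 0

0b10110110001100100111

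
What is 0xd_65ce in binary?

Expand each hex digit to 4 bits: d=1101 6=0110 5=0101 c=1100 e=1110.

0b11010110010111001110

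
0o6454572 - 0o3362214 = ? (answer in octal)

0o3072356

Subtract column by column in base 8:
  2-4 → 6 (borrow)
  7-1-1 → 5
  5-2 → 3
  4-2 → 2
  5-6 → 7 (borrow)
  4-3-1 → 0
  6-3 → 3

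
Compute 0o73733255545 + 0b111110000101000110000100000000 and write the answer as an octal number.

0b111110000101000110000100000000 = 0o7605060400 in octal.
Add column by column in base 8, right to left:
  5+0 = 5
  4+0 = 4
  5+4 = 1 carry 1
  5+0+1 = 6
  5+6 = 3 carry 1
  2+0+1 = 3
  3+5 = 0 carry 1
  3+0+1 = 4
  7+6 = 5 carry 1
  3+7+1 = 3 carry 1
  7+0+1 = 0 carry 1
  final carry 1

0o103540336145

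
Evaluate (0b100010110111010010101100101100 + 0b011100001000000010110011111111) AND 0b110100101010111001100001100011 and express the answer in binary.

Add column by column in base 2, right to left:
  0+1 = 1
  0+1 = 1
  1+1 = 0 carry 1
  1+1+1 = 1 carry 1
  0+1+1 = 0 carry 1
  1+1+1 = 1 carry 1
  0+1+1 = 0 carry 1
  0+1+1 = 0 carry 1
  1+0+1 = 0 carry 1
  1+0+1 = 0 carry 1
  0+1+1 = 0 carry 1
  1+1+1 = 1 carry 1
  0+0+1 = 1
  1+1 = 0 carry 1
  0+0+1 = 1
  0+0 = 0
  1+0 = 1
  0+0 = 0
  1+0 = 1
  1+0 = 1
  1+0 = 1
  0+1 = 1
  1+0 = 1
  1+0 = 1
  0+0 = 0
  1+0 = 1
  0+1 = 1
  0+1 = 1
  0+1 = 1
  1+0 = 1
Sum = 0b111110111111010101100000101011; now AND with 0b110100101010111001100001100011:
  111110111111010101100000101011
& 110100101010111001100001100011
= 110100101010010001100000100011

0b110100101010010001100000100011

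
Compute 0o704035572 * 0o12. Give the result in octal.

0o10650451304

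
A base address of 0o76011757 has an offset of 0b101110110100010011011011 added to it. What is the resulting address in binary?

0o76011757 = 0b111110000001001111101111 in binary.
Add column by column in base 2, right to left:
  1+1 = 0 carry 1
  1+1+1 = 1 carry 1
  1+0+1 = 0 carry 1
  1+1+1 = 1 carry 1
  0+1+1 = 0 carry 1
  1+0+1 = 0 carry 1
  1+1+1 = 1 carry 1
  1+1+1 = 1 carry 1
  1+0+1 = 0 carry 1
  1+0+1 = 0 carry 1
  0+1+1 = 0 carry 1
  0+0+1 = 1
  1+0 = 1
  0+0 = 0
  0+1 = 1
  0+0 = 0
  0+1 = 1
  0+1 = 1
  0+0 = 0
  1+1 = 0 carry 1
  1+1+1 = 1 carry 1
  1+1+1 = 1 carry 1
  1+0+1 = 0 carry 1
  1+1+1 = 1 carry 1
  final carry 1

0b1101100110101100011001010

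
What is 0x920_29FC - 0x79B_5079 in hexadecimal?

0x184D983

Subtract column by column in base 16:
  C-9 → 3
  F-7 → 8
  9-0 → 9
  2-5 → D (borrow)
  0-B-1 → 4 (borrow)
  2-9-1 → 8 (borrow)
  9-7-1 → 1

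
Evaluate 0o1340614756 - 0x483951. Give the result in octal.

0x483951 = 0o22034521 in octal.
Subtract column by column in base 8:
  6-1 → 5
  5-2 → 3
  7-5 → 2
  4-4 → 0
  1-3 → 6 (borrow)
  6-0-1 → 5
  0-2 → 6 (borrow)
  4-2-1 → 1
  3-0 → 3
  1-0 → 1

0o1316560235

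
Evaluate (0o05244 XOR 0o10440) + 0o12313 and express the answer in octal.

First 0o05244 XOR 0o10440 = 0o15604.
Add column by column in base 8, right to left:
  4+3 = 7
  0+1 = 1
  6+3 = 1 carry 1
  5+2+1 = 0 carry 1
  1+1+1 = 3

0o30117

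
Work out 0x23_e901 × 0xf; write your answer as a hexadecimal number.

Multiply each base-16 digit by 15, carrying:
  1×15 = 15 → write f
  0×15 = 0 → write 0
  9×15 = 135 → write 7 carry 8
  e×15+8 = 218 → write a carry 13
  3×15+13 = 58 → write a carry 3
  2×15+3 = 33 → write 1 carry 2
  remaining carry: 2

0x21aa70f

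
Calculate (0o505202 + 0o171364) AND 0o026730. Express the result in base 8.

0o26520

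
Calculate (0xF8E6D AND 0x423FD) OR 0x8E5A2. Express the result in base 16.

0xCE7EF

0xF8E6D AND 0x423FD = 0x4026D.
Then OR with 0x8E5A2.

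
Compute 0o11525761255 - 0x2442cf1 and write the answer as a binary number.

0b1001011000100111011010110111100

0o11525761255 = 0b1001101010101111110001010101101 in binary.
0x2442cf1 = 0b10010001000010110011110001 in binary.
Subtract column by column in base 2:
  1-1 → 0
  0-0 → 0
  1-0 → 1
  1-0 → 1
  0-1 → 1 (borrow)
  1-1-1 → 1 (borrow)
  0-1-1 → 0 (borrow)
  1-1-1 → 1 (borrow)
  0-0-1 → 1 (borrow)
  1-0-1 → 0
  0-1 → 1 (borrow)
  0-1-1 → 0 (borrow)
  0-0-1 → 1 (borrow)
  1-1-1 → 1 (borrow)
  1-0-1 → 0
  1-0 → 1
  1-0 → 1
  1-0 → 1
  1-1 → 0
  0-0 → 0
  1-0 → 1
  0-0 → 0
  1-1 → 0
  0-0 → 0
  1-0 → 1
  0-1 → 1 (borrow)
  1-0-1 → 0
  1-0 → 1
  0-0 → 0
  0-0 → 0
  1-0 → 1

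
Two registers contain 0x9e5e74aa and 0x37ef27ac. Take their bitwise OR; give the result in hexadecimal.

OR each hex digit independently (no carries):
  9|3=b, e|7=f, 5|e=f, e|f=f, 7|2=7, 4|7=7, a|a=a, a|c=e

0xbfff77ae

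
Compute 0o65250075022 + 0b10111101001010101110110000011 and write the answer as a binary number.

0o65250075022 = 0b110101010101000000111101000010010 in binary.
Add column by column in base 2, right to left:
  0+1 = 1
  1+1 = 0 carry 1
  0+0+1 = 1
  0+0 = 0
  1+0 = 1
  0+0 = 0
  0+0 = 0
  0+1 = 1
  0+1 = 1
  1+0 = 1
  0+1 = 1
  1+1 = 0 carry 1
  1+1+1 = 1 carry 1
  1+0+1 = 0 carry 1
  1+1+1 = 1 carry 1
  0+0+1 = 1
  0+1 = 1
  0+0 = 0
  0+1 = 1
  0+0 = 0
  0+0 = 0
  1+1 = 0 carry 1
  0+0+1 = 1
  1+1 = 0 carry 1
  0+1+1 = 0 carry 1
  1+1+1 = 1 carry 1
  0+1+1 = 0 carry 1
  1+0+1 = 0 carry 1
  0+1+1 = 0 carry 1
  1+0+1 = 0 carry 1
  0+0+1 = 1
  1+0 = 1
  1+0 = 1

0b111000010010001011101011110010101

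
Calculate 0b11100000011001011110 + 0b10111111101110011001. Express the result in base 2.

0b110100000000111110111

Add column by column in base 2, right to left:
  0+1 = 1
  1+0 = 1
  1+0 = 1
  1+1 = 0 carry 1
  1+1+1 = 1 carry 1
  0+0+1 = 1
  1+0 = 1
  0+1 = 1
  0+1 = 1
  1+1 = 0 carry 1
  1+0+1 = 0 carry 1
  0+1+1 = 0 carry 1
  0+1+1 = 0 carry 1
  0+1+1 = 0 carry 1
  0+1+1 = 0 carry 1
  0+1+1 = 0 carry 1
  0+1+1 = 0 carry 1
  1+1+1 = 1 carry 1
  1+0+1 = 0 carry 1
  1+1+1 = 1 carry 1
  final carry 1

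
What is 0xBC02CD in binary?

0b101111000000001011001101

Expand each hex digit to 4 bits: B=1011 C=1100 0=0000 2=0010 C=1100 D=1101.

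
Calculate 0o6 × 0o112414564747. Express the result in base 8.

Multiply each base-8 digit by 6, carrying:
  7×6 = 42 → write 2 carry 5
  4×6+5 = 29 → write 5 carry 3
  7×6+3 = 45 → write 5 carry 5
  4×6+5 = 29 → write 5 carry 3
  6×6+3 = 39 → write 7 carry 4
  5×6+4 = 34 → write 2 carry 4
  4×6+4 = 28 → write 4 carry 3
  1×6+3 = 9 → write 1 carry 1
  4×6+1 = 25 → write 1 carry 3
  2×6+3 = 15 → write 7 carry 1
  1×6+1 = 7 → write 7
  1×6 = 6 → write 6

0o677114275552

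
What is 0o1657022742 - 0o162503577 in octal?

Subtract column by column in base 8:
  2-7 → 3 (borrow)
  4-7-1 → 4 (borrow)
  7-5-1 → 1
  2-3 → 7 (borrow)
  2-0-1 → 1
  0-5 → 3 (borrow)
  7-2-1 → 4
  5-6 → 7 (borrow)
  6-1-1 → 4
  1-0 → 1

0o1474317143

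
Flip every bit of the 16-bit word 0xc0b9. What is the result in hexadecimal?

0x3f46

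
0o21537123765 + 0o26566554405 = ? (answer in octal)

Add column by column in base 8, right to left:
  5+5 = 2 carry 1
  6+0+1 = 7
  7+4 = 3 carry 1
  3+4+1 = 0 carry 1
  2+5+1 = 0 carry 1
  1+5+1 = 7
  7+6 = 5 carry 1
  3+6+1 = 2 carry 1
  5+5+1 = 3 carry 1
  1+6+1 = 0 carry 1
  2+2+1 = 5

0o50325700372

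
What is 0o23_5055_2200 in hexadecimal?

0x13A2D480

Each octal digit is 3 bits: 2=010 3=011 5=101 0=000 5=101 5=101 2=010 2=010 0=000 0=000.
Group the bits into nibbles: 0001 0011 1010 0010 1101 0100 1000 0000 → 13A2D480.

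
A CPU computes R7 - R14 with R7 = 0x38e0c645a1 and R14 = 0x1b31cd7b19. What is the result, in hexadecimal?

0x1daef8ca88

Subtract column by column in base 16:
  1-9 → 8 (borrow)
  a-1-1 → 8
  5-b → a (borrow)
  4-7-1 → c (borrow)
  6-d-1 → 8 (borrow)
  c-c-1 → f (borrow)
  0-1-1 → e (borrow)
  e-3-1 → a
  8-b → d (borrow)
  3-1-1 → 1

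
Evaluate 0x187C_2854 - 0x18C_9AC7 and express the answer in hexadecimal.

Subtract column by column in base 16:
  4-7 → D (borrow)
  5-C-1 → 8 (borrow)
  8-A-1 → D (borrow)
  2-9-1 → 8 (borrow)
  C-C-1 → F (borrow)
  7-8-1 → E (borrow)
  8-1-1 → 6
  1-0 → 1

0x16EF8D8D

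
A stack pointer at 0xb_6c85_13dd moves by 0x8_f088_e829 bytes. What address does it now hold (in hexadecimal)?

0x145d0dfc06

Add column by column in base 16, right to left:
  d+9 = 6 carry 1
  d+2+1 = 0 carry 1
  3+8+1 = c
  1+e = f
  5+8 = d
  8+8 = 0 carry 1
  c+0+1 = d
  6+f = 5 carry 1
  b+8+1 = 4 carry 1
  final carry 1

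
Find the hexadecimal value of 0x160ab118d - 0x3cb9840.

0x15cdf794d

Subtract column by column in base 16:
  d-0 → d
  8-4 → 4
  1-8 → 9 (borrow)
  1-9-1 → 7 (borrow)
  b-b-1 → f (borrow)
  a-c-1 → d (borrow)
  0-3-1 → c (borrow)
  6-0-1 → 5
  1-0 → 1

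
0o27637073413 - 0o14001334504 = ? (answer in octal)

Subtract column by column in base 8:
  3-4 → 7 (borrow)
  1-0-1 → 0
  4-5 → 7 (borrow)
  3-4-1 → 6 (borrow)
  7-3-1 → 3
  0-3 → 5 (borrow)
  7-1-1 → 5
  3-0 → 3
  6-0 → 6
  7-4 → 3
  2-1 → 1

0o13635536707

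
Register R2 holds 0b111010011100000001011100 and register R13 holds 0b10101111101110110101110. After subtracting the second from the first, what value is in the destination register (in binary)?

Subtract column by column in base 2:
  0-0 → 0
  0-1 → 1 (borrow)
  1-1-1 → 1 (borrow)
  1-1-1 → 1 (borrow)
  1-0-1 → 0
  0-1 → 1 (borrow)
  1-0-1 → 0
  0-1 → 1 (borrow)
  0-1-1 → 0 (borrow)
  0-0-1 → 1 (borrow)
  0-1-1 → 0 (borrow)
  0-1-1 → 0 (borrow)
  0-1-1 → 0 (borrow)
  0-0-1 → 1 (borrow)
  1-1-1 → 1 (borrow)
  1-1-1 → 1 (borrow)
  1-1-1 → 1 (borrow)
  0-1-1 → 0 (borrow)
  0-1-1 → 0 (borrow)
  1-0-1 → 0
  0-1 → 1 (borrow)
  1-0-1 → 0
  1-1 → 0
  1-0 → 1

0b100100011110001010101110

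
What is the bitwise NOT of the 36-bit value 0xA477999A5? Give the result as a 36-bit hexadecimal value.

Each hex digit d becomes F−d:
  A→5, 4→B, 7→8, 7→8, 9→6, 9→6, 9→6, A→5, 5→A

0x5B886665A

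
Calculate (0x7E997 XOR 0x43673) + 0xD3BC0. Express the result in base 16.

0x111BA4

First 0x7E997 XOR 0x43673 = 0x3DFE4.
Add column by column in base 16, right to left:
  4+0 = 4
  E+C = A carry 1
  F+B+1 = B carry 1
  D+3+1 = 1 carry 1
  3+D+1 = 1 carry 1
  final carry 1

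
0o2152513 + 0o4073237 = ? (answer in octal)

0o6245752

Add column by column in base 8, right to left:
  3+7 = 2 carry 1
  1+3+1 = 5
  5+2 = 7
  2+3 = 5
  5+7 = 4 carry 1
  1+0+1 = 2
  2+4 = 6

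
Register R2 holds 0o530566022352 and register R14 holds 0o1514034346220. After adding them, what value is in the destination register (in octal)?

0o2244622370572

Add column by column in base 8, right to left:
  2+0 = 2
  5+2 = 7
  3+2 = 5
  2+6 = 0 carry 1
  2+4+1 = 7
  0+3 = 3
  6+4 = 2 carry 1
  6+3+1 = 2 carry 1
  5+0+1 = 6
  0+4 = 4
  3+1 = 4
  5+5 = 2 carry 1
  0+1+1 = 2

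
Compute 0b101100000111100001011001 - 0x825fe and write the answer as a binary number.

0b101010000101001001011011

0x825fe = 0b10000010010111111110 in binary.
Subtract column by column in base 2:
  1-0 → 1
  0-1 → 1 (borrow)
  0-1-1 → 0 (borrow)
  1-1-1 → 1 (borrow)
  1-1-1 → 1 (borrow)
  0-1-1 → 0 (borrow)
  1-1-1 → 1 (borrow)
  0-1-1 → 0 (borrow)
  0-1-1 → 0 (borrow)
  0-0-1 → 1 (borrow)
  0-1-1 → 0 (borrow)
  1-0-1 → 0
  1-0 → 1
  1-1 → 0
  1-0 → 1
  0-0 → 0
  0-0 → 0
  0-0 → 0
  0-0 → 0
  0-1 → 1 (borrow)
  1-0-1 → 0
  1-0 → 1
  0-0 → 0
  1-0 → 1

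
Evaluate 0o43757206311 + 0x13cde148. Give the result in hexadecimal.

0x1338aee11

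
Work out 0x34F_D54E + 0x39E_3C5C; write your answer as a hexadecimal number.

Add column by column in base 16, right to left:
  E+C = A carry 1
  4+5+1 = A
  5+C = 1 carry 1
  D+3+1 = 1 carry 1
  F+E+1 = E carry 1
  4+9+1 = E
  3+3 = 6

0x6EE11AA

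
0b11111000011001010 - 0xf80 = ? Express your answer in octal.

0b11111000011001010 = 0o370312 in octal.
0xf80 = 0o7600 in octal.
Subtract column by column in base 8:
  2-0 → 2
  1-0 → 1
  3-6 → 5 (borrow)
  0-7-1 → 0 (borrow)
  7-0-1 → 6
  3-0 → 3

0o360512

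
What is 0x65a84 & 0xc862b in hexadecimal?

AND each hex digit independently (no carries):
  6&c=4, 5&8=0, a&6=2, 8&2=0, 4&b=0

0x40200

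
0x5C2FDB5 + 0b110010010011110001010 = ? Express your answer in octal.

0o567022477

0x5C2FDB5 = 0o560576665 in octal.
0b110010010011110001010 = 0o6223612 in octal.
Add column by column in base 8, right to left:
  5+2 = 7
  6+1 = 7
  6+6 = 4 carry 1
  6+3+1 = 2 carry 1
  7+2+1 = 2 carry 1
  5+2+1 = 0 carry 1
  0+6+1 = 7
  6+0 = 6
  5+0 = 5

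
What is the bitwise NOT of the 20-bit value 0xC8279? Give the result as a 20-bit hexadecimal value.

Each hex digit d becomes F−d:
  C→3, 8→7, 2→D, 7→8, 9→6

0x37D86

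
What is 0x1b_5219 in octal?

0o6651031

Expand each hex digit to 4 bits: 1=0001 b=1011 5=0101 2=0010 1=0001 9=1001.
Group the bits in threes: 110 110 101 001 000 011 001 → 6651031.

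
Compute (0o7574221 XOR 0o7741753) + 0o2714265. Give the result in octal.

0o3152057

First 0o7574221 XOR 0o7741753 = 0o0235572.
Add column by column in base 8, right to left:
  2+5 = 7
  7+6 = 5 carry 1
  5+2+1 = 0 carry 1
  5+4+1 = 2 carry 1
  3+1+1 = 5
  2+7 = 1 carry 1
  0+2+1 = 3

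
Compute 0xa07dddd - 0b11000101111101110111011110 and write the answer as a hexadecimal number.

0b11000101111101110111011110 = 0x317ddde in hexadecimal.
Subtract column by column in base 16:
  d-e → f (borrow)
  d-d-1 → f (borrow)
  d-d-1 → f (borrow)
  d-d-1 → f (borrow)
  7-7-1 → f (borrow)
  0-1-1 → e (borrow)
  a-3-1 → 6

0x6efffff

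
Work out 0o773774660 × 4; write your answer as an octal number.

Multiply each base-8 digit by 4, carrying:
  0×4 = 0 → write 0
  6×4 = 24 → write 0 carry 3
  6×4+3 = 27 → write 3 carry 3
  4×4+3 = 19 → write 3 carry 2
  7×4+2 = 30 → write 6 carry 3
  7×4+3 = 31 → write 7 carry 3
  3×4+3 = 15 → write 7 carry 1
  7×4+1 = 29 → write 5 carry 3
  7×4+3 = 31 → write 7 carry 3
  remaining carry: 3

0o3757763300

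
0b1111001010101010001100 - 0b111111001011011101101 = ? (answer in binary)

Subtract column by column in base 2:
  0-1 → 1 (borrow)
  0-0-1 → 1 (borrow)
  1-1-1 → 1 (borrow)
  1-1-1 → 1 (borrow)
  0-0-1 → 1 (borrow)
  0-1-1 → 0 (borrow)
  0-1-1 → 0 (borrow)
  1-1-1 → 1 (borrow)
  0-0-1 → 1 (borrow)
  1-1-1 → 1 (borrow)
  0-1-1 → 0 (borrow)
  1-0-1 → 0
  0-1 → 1 (borrow)
  1-0-1 → 0
  0-0 → 0
  1-1 → 0
  0-1 → 1 (borrow)
  0-1-1 → 0 (borrow)
  1-1-1 → 1 (borrow)
  1-1-1 → 1 (borrow)
  1-1-1 → 1 (borrow)
  1-0-1 → 0

0b111010001001110011111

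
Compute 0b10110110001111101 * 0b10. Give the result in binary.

0b101101100011111010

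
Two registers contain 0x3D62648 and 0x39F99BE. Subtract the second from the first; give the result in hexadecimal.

0x368C8A

Subtract column by column in base 16:
  8-E → A (borrow)
  4-B-1 → 8 (borrow)
  6-9-1 → C (borrow)
  2-9-1 → 8 (borrow)
  6-F-1 → 6 (borrow)
  D-9-1 → 3
  3-3 → 0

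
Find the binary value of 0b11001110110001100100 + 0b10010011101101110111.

0b101100010011111011011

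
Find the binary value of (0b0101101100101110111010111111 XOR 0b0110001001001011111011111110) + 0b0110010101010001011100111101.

0b1001111010110110011101111110

First 0b0101101100101110111010111111 XOR 0b0110001001001011111011111110 = 0b0011100101100101000001000001.
Add column by column in base 2, right to left:
  1+1 = 0 carry 1
  0+0+1 = 1
  0+1 = 1
  0+1 = 1
  0+1 = 1
  0+1 = 1
  1+0 = 1
  0+0 = 0
  0+1 = 1
  0+1 = 1
  0+1 = 1
  0+0 = 0
  1+1 = 0 carry 1
  0+0+1 = 1
  1+0 = 1
  0+0 = 0
  0+1 = 1
  1+0 = 1
  1+1 = 0 carry 1
  0+0+1 = 1
  1+1 = 0 carry 1
  0+0+1 = 1
  0+1 = 1
  1+0 = 1
  1+0 = 1
  1+1 = 0 carry 1
  0+1+1 = 0 carry 1
  final carry 1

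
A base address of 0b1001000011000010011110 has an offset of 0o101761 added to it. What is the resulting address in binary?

0b1001001011010010001111

0o101761 = 0b1000001111110001 in binary.
Add column by column in base 2, right to left:
  0+1 = 1
  1+0 = 1
  1+0 = 1
  1+0 = 1
  1+1 = 0 carry 1
  0+1+1 = 0 carry 1
  0+1+1 = 0 carry 1
  1+1+1 = 1 carry 1
  0+1+1 = 0 carry 1
  0+1+1 = 0 carry 1
  0+0+1 = 1
  0+0 = 0
  1+0 = 1
  1+0 = 1
  0+0 = 0
  0+1 = 1
  0+0 = 0
  0+0 = 0
  1+0 = 1
  0+0 = 0
  0+0 = 0
  1+0 = 1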